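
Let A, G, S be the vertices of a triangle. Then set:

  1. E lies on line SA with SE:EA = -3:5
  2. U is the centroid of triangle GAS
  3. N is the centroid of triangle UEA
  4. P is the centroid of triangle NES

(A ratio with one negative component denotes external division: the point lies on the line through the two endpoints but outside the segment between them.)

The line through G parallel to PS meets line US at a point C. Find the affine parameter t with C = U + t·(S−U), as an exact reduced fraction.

t = -9/5

Set A = (0, 0), G = (1, 0), S = (0, 1); any affine frame gives the same invariant.
1. E lies on line SA with SE:EA = -3:5 ⇒ E = (0, 5/2)
2. U is the centroid of triangle GAS ⇒ U = (1/3, 1/3)
3. N is the centroid of triangle UEA ⇒ N = (1/9, 17/18)
4. P is the centroid of triangle NES ⇒ P = (1/27, 40/27)
through G parallel to PS: direction (-1/27, -13/27); meets US at C = (14/15, -13/15)
C = U + t·(S−U) with t = -9/5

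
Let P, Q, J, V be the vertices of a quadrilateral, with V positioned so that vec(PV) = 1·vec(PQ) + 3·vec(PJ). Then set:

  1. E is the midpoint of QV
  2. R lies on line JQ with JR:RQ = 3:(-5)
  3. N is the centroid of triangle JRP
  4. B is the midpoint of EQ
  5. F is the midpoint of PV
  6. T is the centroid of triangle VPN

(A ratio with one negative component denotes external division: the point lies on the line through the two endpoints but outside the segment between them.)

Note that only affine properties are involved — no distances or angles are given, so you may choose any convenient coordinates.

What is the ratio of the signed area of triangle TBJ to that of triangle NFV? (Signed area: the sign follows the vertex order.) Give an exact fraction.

Choose coordinates P = (0, 0), Q = (1, 0), J = (0, 1), V = (1, 3).
1. E is the midpoint of QV ⇒ E = (1, 3/2)
2. R lies on line JQ with JR:RQ = 3:(-5) ⇒ R = (-3/2, 5/2)
3. N is the centroid of triangle JRP ⇒ N = (-1/2, 7/6)
4. B is the midpoint of EQ ⇒ B = (1, 3/4)
5. F is the midpoint of PV ⇒ F = (1/2, 3/2)
6. T is the centroid of triangle VPN ⇒ T = (1/6, 25/18)
2·[TBJ] = -31/72, 2·[NFV] = 4/3
[TBJ]:[NFV] = -31/72:4/3 = -31/96

[TBJ]:[NFV] = -31/96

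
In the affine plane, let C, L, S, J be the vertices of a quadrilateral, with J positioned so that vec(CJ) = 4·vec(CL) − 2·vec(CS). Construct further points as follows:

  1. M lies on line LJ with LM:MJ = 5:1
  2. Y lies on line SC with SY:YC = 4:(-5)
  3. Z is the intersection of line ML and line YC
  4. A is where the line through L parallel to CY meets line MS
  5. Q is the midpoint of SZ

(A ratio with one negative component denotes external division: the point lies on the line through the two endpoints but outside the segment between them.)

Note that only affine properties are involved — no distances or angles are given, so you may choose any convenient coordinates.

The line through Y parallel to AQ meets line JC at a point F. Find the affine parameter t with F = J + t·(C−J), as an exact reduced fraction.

t = -97/8

Choose coordinates C = (0, 0), L = (1, 0), S = (0, 1), J = (4, -2).
1. M lies on line LJ with LM:MJ = 5:1 ⇒ M = (7/2, -5/3)
2. Y lies on line SC with SY:YC = 4:(-5) ⇒ Y = (0, 5)
3. Z is the intersection of line ML and line YC ⇒ Z = (0, 2/3)
4. A is where the line through L parallel to CY meets line MS ⇒ A = (1, 5/21)
5. Q is the midpoint of SZ ⇒ Q = (0, 5/6)
through Y parallel to AQ: direction (-1, 25/42); meets JC at F = (105/2, -105/4)
F = J + t·(C−J) with t = -97/8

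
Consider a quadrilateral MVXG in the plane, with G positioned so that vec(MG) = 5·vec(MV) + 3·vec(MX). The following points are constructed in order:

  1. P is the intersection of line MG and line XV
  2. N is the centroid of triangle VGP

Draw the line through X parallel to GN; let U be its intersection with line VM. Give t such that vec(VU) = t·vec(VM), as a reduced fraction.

Set M = (0, 0), V = (1, 0), X = (0, 1), G = (5, 3); any affine frame gives the same invariant.
1. P is the intersection of line MG and line XV ⇒ P = (5/8, 3/8)
2. N is the centroid of triangle VGP ⇒ N = (53/24, 9/8)
through X parallel to GN: direction (-67/24, -15/8); meets VM at U = (-67/45, 0)
U = V + t·(M−V) with t = 112/45

t = 112/45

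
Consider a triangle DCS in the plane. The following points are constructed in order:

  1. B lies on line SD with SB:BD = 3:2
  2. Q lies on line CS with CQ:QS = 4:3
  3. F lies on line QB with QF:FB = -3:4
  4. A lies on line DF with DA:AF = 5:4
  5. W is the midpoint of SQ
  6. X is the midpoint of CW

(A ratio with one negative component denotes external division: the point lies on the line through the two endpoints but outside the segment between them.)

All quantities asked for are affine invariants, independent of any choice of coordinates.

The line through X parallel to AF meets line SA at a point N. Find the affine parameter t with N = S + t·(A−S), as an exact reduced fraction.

Work in coordinates with D = (0, 0), C = (1, 0), S = (0, 1).
1. B lies on line SD with SB:BD = 3:2 ⇒ B = (0, 2/5)
2. Q lies on line CS with CQ:QS = 4:3 ⇒ Q = (3/7, 4/7)
3. F lies on line QB with QF:FB = -3:4 ⇒ F = (12/7, 38/35)
4. A lies on line DF with DA:AF = 5:4 ⇒ A = (20/21, 38/63)
5. W is the midpoint of SQ ⇒ W = (3/14, 11/14)
6. X is the midpoint of CW ⇒ X = (17/28, 11/28)
through X parallel to AF: direction (16/21, 152/315); meets SA at N = (17/18, 131/216)
N = S + t·(A−S) with t = 119/120

t = 119/120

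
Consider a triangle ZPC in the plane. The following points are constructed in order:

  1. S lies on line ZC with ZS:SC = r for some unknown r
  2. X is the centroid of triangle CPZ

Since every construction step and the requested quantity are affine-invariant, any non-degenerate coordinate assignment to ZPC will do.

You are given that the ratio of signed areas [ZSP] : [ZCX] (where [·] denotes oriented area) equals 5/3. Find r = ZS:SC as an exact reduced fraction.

Work in coordinates with Z = (0, 0), P = (1, 0), C = (0, 1).
1. With ZS:SC = r, write λ = r/(r+1) so S = Z + λ·(C−Z); S is affine-linear in λ
2. X is the centroid of triangle CPZ ⇒ X = (1/3, 1/3)
Every point depending on S is an affine combination of S and λ-independent points, so each such coordinate is linear in λ; the λ² term in each signed area is a multiple of (C−Z)×(C−Z) = 0, so 2·[ZSP] and 2·[ZCX] are each linear in λ. Evaluating at λ=0 and λ=1:
  2·[ZSP] = −λ,   2·[ZCX] = -1/3
So [ZSP]:[ZCX] = (−λ) / (-1/3). Setting this equal to 5/3:
  −λ = 5/3·(-1/3)  ⇒  λ = 5/9
Then r = λ/(1−λ) = (5/9)/(4/9) = 5/4. Check: with r = 5/4, S = (0, 5/9) and [ZSP]:[ZCX] = 5/3 as required.

r = 5/4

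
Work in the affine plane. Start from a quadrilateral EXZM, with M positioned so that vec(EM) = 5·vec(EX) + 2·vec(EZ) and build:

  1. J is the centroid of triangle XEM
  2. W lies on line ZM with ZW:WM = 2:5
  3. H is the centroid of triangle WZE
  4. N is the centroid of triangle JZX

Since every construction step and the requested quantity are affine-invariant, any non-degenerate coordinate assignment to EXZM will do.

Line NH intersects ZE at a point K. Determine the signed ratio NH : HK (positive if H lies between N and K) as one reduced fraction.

Choose coordinates E = (0, 0), X = (1, 0), Z = (0, 1), M = (5, 2).
1. J is the centroid of triangle XEM ⇒ J = (2, 2/3)
2. W lies on line ZM with ZW:WM = 2:5 ⇒ W = (10/7, 9/7)
3. H is the centroid of triangle WZE ⇒ H = (10/21, 16/21)
4. N is the centroid of triangle JZX ⇒ N = (1, 5/9)
line NH meets ZE at K = (0, 94/99)
H = N + t·(K−N) with t = 11/21, so NH:HK = 11/21:10/21

NH:HK = 11/10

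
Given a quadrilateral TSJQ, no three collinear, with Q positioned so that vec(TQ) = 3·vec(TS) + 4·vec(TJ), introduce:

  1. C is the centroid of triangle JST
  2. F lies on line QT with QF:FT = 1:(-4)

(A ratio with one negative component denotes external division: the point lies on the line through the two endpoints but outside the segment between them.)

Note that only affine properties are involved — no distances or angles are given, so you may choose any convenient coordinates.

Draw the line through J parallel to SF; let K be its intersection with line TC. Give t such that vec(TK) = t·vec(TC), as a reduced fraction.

t = -27/7

Assign T = (0, 0), S = (1, 0), J = (0, 1), Q = (3, 4) — the answer is frame-independent, so this choice is without loss of generality.
1. C is the centroid of triangle JST ⇒ C = (1/3, 1/3)
2. F lies on line QT with QF:FT = 1:(-4) ⇒ F = (4, 16/3)
through J parallel to SF: direction (3, 16/3); meets TC at K = (-9/7, -9/7)
K = T + t·(C−T) with t = -27/7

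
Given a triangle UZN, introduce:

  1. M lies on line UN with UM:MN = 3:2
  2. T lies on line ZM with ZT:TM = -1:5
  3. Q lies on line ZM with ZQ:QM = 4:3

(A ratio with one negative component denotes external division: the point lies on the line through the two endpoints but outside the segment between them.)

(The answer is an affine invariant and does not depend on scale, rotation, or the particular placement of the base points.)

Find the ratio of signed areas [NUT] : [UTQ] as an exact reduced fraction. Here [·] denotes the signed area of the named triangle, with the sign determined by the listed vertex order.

Choose coordinates U = (0, 0), Z = (1, 0), N = (0, 1).
1. M lies on line UN with UM:MN = 3:2 ⇒ M = (0, 3/5)
2. T lies on line ZM with ZT:TM = -1:5 ⇒ T = (5/4, -3/20)
3. Q lies on line ZM with ZQ:QM = 4:3 ⇒ Q = (3/7, 12/35)
2·[NUT] = 5/4, 2·[UTQ] = 69/140
[NUT]:[UTQ] = 5/4:69/140 = 175/69

[NUT]:[UTQ] = 175/69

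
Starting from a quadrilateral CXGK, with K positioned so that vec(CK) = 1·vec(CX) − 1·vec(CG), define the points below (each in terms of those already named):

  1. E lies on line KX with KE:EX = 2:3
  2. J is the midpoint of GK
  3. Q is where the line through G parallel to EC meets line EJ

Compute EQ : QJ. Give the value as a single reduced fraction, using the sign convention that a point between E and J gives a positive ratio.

EQ:QJ = -10/7

Choose coordinates C = (0, 0), X = (1, 0), G = (0, 1), K = (1, -1).
1. E lies on line KX with KE:EX = 2:3 ⇒ E = (1, -3/5)
2. J is the midpoint of GK ⇒ J = (1/2, 0)
3. Q is where the line through G parallel to EC meets line EJ ⇒ Q = (-2/3, 7/5)
Q = E + t·(J−E) with t = 10/3, so EQ:QJ = t:(1−t) = 10/3:-7/3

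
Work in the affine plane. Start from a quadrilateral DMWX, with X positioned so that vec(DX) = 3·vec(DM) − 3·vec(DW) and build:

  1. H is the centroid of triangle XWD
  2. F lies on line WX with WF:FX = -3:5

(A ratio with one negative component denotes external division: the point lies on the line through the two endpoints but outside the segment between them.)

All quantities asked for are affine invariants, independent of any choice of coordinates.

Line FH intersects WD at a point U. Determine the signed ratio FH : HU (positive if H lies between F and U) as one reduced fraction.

FH:HU = -11/2

Work in coordinates with D = (0, 0), M = (1, 0), W = (0, 1), X = (3, -3).
1. H is the centroid of triangle XWD ⇒ H = (1, -2/3)
2. F lies on line WX with WF:FX = -3:5 ⇒ F = (-9/2, 7)
line FH meets WD at U = (0, 8/11)
H = F + t·(U−F) with t = 11/9, so FH:HU = 11/9:-2/9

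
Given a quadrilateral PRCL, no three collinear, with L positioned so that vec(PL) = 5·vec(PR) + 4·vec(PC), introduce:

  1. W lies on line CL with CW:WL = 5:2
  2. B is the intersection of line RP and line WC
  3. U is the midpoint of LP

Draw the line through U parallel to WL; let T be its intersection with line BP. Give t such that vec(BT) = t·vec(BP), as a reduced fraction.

t = 1/2

Work in coordinates with P = (0, 0), R = (1, 0), C = (0, 1), L = (5, 4).
1. W lies on line CL with CW:WL = 5:2 ⇒ W = (25/7, 22/7)
2. B is the intersection of line RP and line WC ⇒ B = (-5/3, 0)
3. U is the midpoint of LP ⇒ U = (5/2, 2)
through U parallel to WL: direction (10/7, 6/7); meets BP at T = (-5/6, 0)
T = B + t·(P−B) with t = 1/2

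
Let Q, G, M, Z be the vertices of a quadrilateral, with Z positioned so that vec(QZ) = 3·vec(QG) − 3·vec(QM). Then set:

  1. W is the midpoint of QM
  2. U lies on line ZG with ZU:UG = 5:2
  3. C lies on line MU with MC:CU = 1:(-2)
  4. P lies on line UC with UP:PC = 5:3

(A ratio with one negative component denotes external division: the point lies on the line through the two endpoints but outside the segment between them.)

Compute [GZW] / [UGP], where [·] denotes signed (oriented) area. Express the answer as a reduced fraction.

[GZW]:[UGP] = -28/5

Work in coordinates with Q = (0, 0), G = (1, 0), M = (0, 1), Z = (3, -3).
1. W is the midpoint of QM ⇒ W = (0, 1/2)
2. U lies on line ZG with ZU:UG = 5:2 ⇒ U = (11/7, -6/7)
3. C lies on line MU with MC:CU = 1:(-2) ⇒ C = (-11/7, 20/7)
4. P lies on line UC with UP:PC = 5:3 ⇒ P = (-11/28, 41/28)
2·[GZW] = -2, 2·[UGP] = 5/14
[GZW]:[UGP] = -2:5/14 = -28/5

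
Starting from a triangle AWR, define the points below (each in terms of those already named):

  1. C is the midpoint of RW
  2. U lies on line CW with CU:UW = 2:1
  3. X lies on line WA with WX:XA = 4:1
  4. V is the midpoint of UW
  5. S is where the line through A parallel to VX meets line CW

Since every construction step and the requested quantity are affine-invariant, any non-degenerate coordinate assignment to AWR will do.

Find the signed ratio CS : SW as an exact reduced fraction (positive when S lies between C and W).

CS:SW = 19/5

Set A = (0, 0), W = (1, 0), R = (0, 1); any affine frame gives the same invariant.
1. C is the midpoint of RW ⇒ C = (1/2, 1/2)
2. U lies on line CW with CU:UW = 2:1 ⇒ U = (5/6, 1/6)
3. X lies on line WA with WX:XA = 4:1 ⇒ X = (1/5, 0)
4. V is the midpoint of UW ⇒ V = (11/12, 1/12)
5. S is where the line through A parallel to VX meets line CW ⇒ S = (43/48, 5/48)
S = C + t·(W−C) with t = 19/24, so CS:SW = t:(1−t) = 19/24:5/24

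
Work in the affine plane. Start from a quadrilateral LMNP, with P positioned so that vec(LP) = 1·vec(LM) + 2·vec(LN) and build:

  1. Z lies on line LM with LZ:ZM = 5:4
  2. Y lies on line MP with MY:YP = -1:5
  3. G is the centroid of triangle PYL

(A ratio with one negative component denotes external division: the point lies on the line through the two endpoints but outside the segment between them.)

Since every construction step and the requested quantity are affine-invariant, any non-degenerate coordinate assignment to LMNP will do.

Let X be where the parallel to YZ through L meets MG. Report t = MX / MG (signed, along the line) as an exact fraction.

t = -9

Assign L = (0, 0), M = (1, 0), N = (0, 1), P = (1, 2) — the answer is frame-independent, so this choice is without loss of generality.
1. Z lies on line LM with LZ:ZM = 5:4 ⇒ Z = (5/9, 0)
2. Y lies on line MP with MY:YP = -1:5 ⇒ Y = (1, -1/2)
3. G is the centroid of triangle PYL ⇒ G = (2/3, 1/2)
through L parallel to YZ: direction (-4/9, 1/2); meets MG at X = (4, -9/2)
X = M + t·(G−M) with t = -9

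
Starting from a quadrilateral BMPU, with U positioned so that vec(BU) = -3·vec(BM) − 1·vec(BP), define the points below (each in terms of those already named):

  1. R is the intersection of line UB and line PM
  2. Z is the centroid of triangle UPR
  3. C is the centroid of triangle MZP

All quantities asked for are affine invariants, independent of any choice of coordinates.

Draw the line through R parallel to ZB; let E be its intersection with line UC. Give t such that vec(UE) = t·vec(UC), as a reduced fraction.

Work in coordinates with B = (0, 0), M = (1, 0), P = (0, 1), U = (-3, -1).
1. R is the intersection of line UB and line PM ⇒ R = (3/4, 1/4)
2. Z is the centroid of triangle UPR ⇒ Z = (-3/4, 1/12)
3. C is the centroid of triangle MZP ⇒ C = (1/12, 13/36)
through R parallel to ZB: direction (3/4, -1/12); meets UC at E = (3/184, 61/184)
E = U + t·(C−U) with t = 45/46

t = 45/46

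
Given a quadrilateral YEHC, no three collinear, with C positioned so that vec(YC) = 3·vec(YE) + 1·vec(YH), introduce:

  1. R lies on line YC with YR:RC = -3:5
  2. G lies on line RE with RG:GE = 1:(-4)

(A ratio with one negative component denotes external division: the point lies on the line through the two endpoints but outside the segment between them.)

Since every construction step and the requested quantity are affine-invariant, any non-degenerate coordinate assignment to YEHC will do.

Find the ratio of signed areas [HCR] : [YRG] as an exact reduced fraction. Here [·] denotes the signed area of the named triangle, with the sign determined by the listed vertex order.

Work in coordinates with Y = (0, 0), E = (1, 0), H = (0, 1), C = (3, 1).
1. R lies on line YC with YR:RC = -3:5 ⇒ R = (-9/2, -3/2)
2. G lies on line RE with RG:GE = 1:(-4) ⇒ G = (-19/3, -2)
2·[HCR] = -15/2, 2·[YRG] = -1/2
[HCR]:[YRG] = -15/2:-1/2 = 15

[HCR]:[YRG] = 15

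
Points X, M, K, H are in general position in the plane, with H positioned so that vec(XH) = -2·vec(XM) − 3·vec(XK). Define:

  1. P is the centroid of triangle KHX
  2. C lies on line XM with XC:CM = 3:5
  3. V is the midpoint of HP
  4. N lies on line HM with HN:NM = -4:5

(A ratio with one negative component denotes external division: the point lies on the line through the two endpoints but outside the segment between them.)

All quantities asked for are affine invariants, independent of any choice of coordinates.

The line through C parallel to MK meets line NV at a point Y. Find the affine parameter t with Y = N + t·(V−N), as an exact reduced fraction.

Set X = (0, 0), M = (1, 0), K = (0, 1), H = (-2, -3); any affine frame gives the same invariant.
1. P is the centroid of triangle KHX ⇒ P = (-2/3, -2/3)
2. C lies on line XM with XC:CM = 3:5 ⇒ C = (3/8, 0)
3. V is the midpoint of HP ⇒ V = (-4/3, -11/6)
4. N lies on line HM with HN:NM = -4:5 ⇒ N = (-14, -15)
through C parallel to MK: direction (-1, 1); meets NV at Y = (25/62, -7/248)
Y = N + t·(V−N) with t = 141/124

t = 141/124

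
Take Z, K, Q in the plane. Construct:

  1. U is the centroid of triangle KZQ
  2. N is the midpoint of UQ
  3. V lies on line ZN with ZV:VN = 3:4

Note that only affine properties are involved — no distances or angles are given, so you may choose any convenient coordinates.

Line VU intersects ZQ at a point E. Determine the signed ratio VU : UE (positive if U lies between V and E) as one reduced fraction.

Set Z = (0, 0), K = (1, 0), Q = (0, 1); any affine frame gives the same invariant.
1. U is the centroid of triangle KZQ ⇒ U = (1/3, 1/3)
2. N is the midpoint of UQ ⇒ N = (1/6, 2/3)
3. V lies on line ZN with ZV:VN = 3:4 ⇒ V = (1/14, 2/7)
line VU meets ZQ at E = (0, 3/11)
U = V + t·(E−V) with t = -11/3, so VU:UE = -11/3:14/3

VU:UE = -11/14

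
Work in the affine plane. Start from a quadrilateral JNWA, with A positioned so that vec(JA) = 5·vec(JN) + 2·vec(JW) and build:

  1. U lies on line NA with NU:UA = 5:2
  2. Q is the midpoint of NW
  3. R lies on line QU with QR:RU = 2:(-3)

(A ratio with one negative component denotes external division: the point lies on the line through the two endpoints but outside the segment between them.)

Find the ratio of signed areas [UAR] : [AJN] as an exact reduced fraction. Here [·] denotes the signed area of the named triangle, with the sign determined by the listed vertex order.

[UAR]:[AJN] = 9/7

Choose coordinates J = (0, 0), N = (1, 0), W = (0, 1), A = (5, 2).
1. U lies on line NA with NU:UA = 5:2 ⇒ U = (27/7, 10/7)
2. Q is the midpoint of NW ⇒ Q = (1/2, 1/2)
3. R lies on line QU with QR:RU = 2:(-3) ⇒ R = (-87/14, -19/14)
2·[UAR] = 18/7, 2·[AJN] = 2
[UAR]:[AJN] = 18/7:2 = 9/7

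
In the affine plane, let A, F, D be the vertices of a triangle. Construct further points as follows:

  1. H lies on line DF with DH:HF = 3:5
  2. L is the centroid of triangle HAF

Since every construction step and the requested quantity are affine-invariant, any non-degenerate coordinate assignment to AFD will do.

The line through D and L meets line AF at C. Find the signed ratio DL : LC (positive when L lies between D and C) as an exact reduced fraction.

Assign A = (0, 0), F = (1, 0), D = (0, 1) — the answer is frame-independent, so this choice is without loss of generality.
1. H lies on line DF with DH:HF = 3:5 ⇒ H = (3/8, 5/8)
2. L is the centroid of triangle HAF ⇒ L = (11/24, 5/24)
line DL meets AF at C = (11/19, 0)
L = D + t·(C−D) with t = 19/24, so DL:LC = 19/24:5/24

DL:LC = 19/5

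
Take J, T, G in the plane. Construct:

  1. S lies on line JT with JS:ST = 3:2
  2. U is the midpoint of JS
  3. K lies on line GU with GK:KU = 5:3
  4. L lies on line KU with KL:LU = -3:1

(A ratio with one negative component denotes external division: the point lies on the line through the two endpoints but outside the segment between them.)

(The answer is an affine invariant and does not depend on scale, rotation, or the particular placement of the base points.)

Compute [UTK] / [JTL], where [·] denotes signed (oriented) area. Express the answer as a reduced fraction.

Work in coordinates with J = (0, 0), T = (1, 0), G = (0, 1).
1. S lies on line JT with JS:ST = 3:2 ⇒ S = (3/5, 0)
2. U is the midpoint of JS ⇒ U = (3/10, 0)
3. K lies on line GU with GK:KU = 5:3 ⇒ K = (3/16, 3/8)
4. L lies on line KU with KL:LU = -3:1 ⇒ L = (57/160, -3/16)
2·[UTK] = 21/80, 2·[JTL] = -3/16
[UTK]:[JTL] = 21/80:-3/16 = -7/5

[UTK]:[JTL] = -7/5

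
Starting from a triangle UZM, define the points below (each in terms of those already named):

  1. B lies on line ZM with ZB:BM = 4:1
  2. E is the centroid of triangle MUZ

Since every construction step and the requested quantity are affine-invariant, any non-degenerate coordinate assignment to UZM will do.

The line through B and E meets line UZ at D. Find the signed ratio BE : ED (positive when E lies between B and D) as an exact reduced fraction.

Choose coordinates U = (0, 0), Z = (1, 0), M = (0, 1).
1. B lies on line ZM with ZB:BM = 4:1 ⇒ B = (1/5, 4/5)
2. E is the centroid of triangle MUZ ⇒ E = (1/3, 1/3)
line BE meets UZ at D = (3/7, 0)
E = B + t·(D−B) with t = 7/12, so BE:ED = 7/12:5/12

BE:ED = 7/5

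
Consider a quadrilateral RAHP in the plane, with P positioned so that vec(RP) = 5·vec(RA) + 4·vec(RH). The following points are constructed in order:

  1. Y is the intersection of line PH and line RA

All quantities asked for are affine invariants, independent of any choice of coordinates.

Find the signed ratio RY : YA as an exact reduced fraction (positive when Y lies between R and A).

RY:YA = -5/8

Work in coordinates with R = (0, 0), A = (1, 0), H = (0, 1), P = (5, 4).
1. Y is the intersection of line PH and line RA ⇒ Y = (-5/3, 0)
Y = R + t·(A−R) with t = -5/3, so RY:YA = t:(1−t) = -5/3:8/3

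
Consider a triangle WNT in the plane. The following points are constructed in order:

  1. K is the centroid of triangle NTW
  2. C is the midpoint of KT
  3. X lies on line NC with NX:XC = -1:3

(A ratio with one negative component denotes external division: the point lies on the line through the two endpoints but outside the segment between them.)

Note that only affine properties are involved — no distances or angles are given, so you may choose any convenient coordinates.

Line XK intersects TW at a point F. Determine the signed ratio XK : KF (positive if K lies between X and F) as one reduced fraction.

Assign W = (0, 0), N = (1, 0), T = (0, 1) — the answer is frame-independent, so this choice is without loss of generality.
1. K is the centroid of triangle NTW ⇒ K = (1/3, 1/3)
2. C is the midpoint of KT ⇒ C = (1/6, 2/3)
3. X lies on line NC with NX:XC = -1:3 ⇒ X = (17/12, -1/3)
line XK meets TW at F = (0, 7/13)
K = X + t·(F−X) with t = 13/17, so XK:KF = 13/17:4/17

XK:KF = 13/4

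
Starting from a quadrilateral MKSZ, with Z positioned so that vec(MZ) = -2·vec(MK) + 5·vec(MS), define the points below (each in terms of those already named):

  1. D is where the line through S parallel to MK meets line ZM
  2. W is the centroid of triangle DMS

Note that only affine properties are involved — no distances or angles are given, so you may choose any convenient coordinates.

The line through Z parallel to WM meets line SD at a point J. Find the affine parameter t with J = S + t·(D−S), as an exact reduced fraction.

Choose coordinates M = (0, 0), K = (1, 0), S = (0, 1), Z = (-2, 5).
1. D is where the line through S parallel to MK meets line ZM ⇒ D = (-2/5, 1)
2. W is the centroid of triangle DMS ⇒ W = (-2/15, 2/3)
through Z parallel to WM: direction (2/15, -2/3); meets SD at J = (-6/5, 1)
J = S + t·(D−S) with t = 3

t = 3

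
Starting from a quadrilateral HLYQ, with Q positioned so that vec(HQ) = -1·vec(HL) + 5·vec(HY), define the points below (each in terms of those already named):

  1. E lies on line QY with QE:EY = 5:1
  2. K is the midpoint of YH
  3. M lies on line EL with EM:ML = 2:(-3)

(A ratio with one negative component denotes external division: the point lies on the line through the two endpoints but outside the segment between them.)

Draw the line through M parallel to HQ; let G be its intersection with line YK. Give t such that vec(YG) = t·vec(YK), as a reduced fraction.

Assign H = (0, 0), L = (1, 0), Y = (0, 1), Q = (-1, 5) — the answer is frame-independent, so this choice is without loss of generality.
1. E lies on line QY with QE:EY = 5:1 ⇒ E = (-1/6, 5/3)
2. K is the midpoint of YH ⇒ K = (0, 1/2)
3. M lies on line EL with EM:ML = 2:(-3) ⇒ M = (-5/2, 5)
through M parallel to HQ: direction (-1, 5); meets YK at G = (0, -15/2)
G = Y + t·(K−Y) with t = 17

t = 17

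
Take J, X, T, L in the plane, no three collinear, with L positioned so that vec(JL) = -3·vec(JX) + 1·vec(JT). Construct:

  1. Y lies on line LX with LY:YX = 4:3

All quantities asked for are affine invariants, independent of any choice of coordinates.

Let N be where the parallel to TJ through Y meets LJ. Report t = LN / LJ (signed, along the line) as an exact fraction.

t = 16/21

Assign J = (0, 0), X = (1, 0), T = (0, 1), L = (-3, 1) — the answer is frame-independent, so this choice is without loss of generality.
1. Y lies on line LX with LY:YX = 4:3 ⇒ Y = (-5/7, 3/7)
through Y parallel to TJ: direction (0, -1); meets LJ at N = (-5/7, 5/21)
N = L + t·(J−L) with t = 16/21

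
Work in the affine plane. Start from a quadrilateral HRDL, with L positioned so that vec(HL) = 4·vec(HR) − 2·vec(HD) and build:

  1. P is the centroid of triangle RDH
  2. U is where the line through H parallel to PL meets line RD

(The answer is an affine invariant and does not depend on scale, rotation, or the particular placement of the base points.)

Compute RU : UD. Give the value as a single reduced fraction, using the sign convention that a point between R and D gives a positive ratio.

RU:UD = -7/11

Assign H = (0, 0), R = (1, 0), D = (0, 1), L = (4, -2) — the answer is frame-independent, so this choice is without loss of generality.
1. P is the centroid of triangle RDH ⇒ P = (1/3, 1/3)
2. U is where the line through H parallel to PL meets line RD ⇒ U = (11/4, -7/4)
U = R + t·(D−R) with t = -7/4, so RU:UD = t:(1−t) = -7/4:11/4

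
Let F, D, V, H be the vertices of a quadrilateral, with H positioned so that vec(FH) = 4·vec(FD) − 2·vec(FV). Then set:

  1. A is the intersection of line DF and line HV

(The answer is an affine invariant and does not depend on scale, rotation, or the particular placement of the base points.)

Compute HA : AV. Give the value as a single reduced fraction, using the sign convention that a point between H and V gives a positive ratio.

HA:AV = 2

Choose coordinates F = (0, 0), D = (1, 0), V = (0, 1), H = (4, -2).
1. A is the intersection of line DF and line HV ⇒ A = (4/3, 0)
A = H + t·(V−H) with t = 2/3, so HA:AV = t:(1−t) = 2/3:1/3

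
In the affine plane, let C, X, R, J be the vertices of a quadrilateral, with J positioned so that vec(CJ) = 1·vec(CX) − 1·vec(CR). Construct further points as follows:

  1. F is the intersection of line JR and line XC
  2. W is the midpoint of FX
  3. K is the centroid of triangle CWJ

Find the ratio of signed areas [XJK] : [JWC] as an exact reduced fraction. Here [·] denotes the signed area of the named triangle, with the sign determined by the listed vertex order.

Choose coordinates C = (0, 0), X = (1, 0), R = (0, 1), J = (1, -1).
1. F is the intersection of line JR and line XC ⇒ F = (1/2, 0)
2. W is the midpoint of FX ⇒ W = (3/4, 0)
3. K is the centroid of triangle CWJ ⇒ K = (7/12, -1/3)
2·[XJK] = -5/12, 2·[JWC] = 3/4
[XJK]:[JWC] = -5/12:3/4 = -5/9

[XJK]:[JWC] = -5/9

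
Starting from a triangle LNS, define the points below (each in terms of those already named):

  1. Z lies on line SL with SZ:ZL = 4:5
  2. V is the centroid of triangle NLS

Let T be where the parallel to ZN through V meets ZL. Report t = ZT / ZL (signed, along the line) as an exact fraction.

Choose coordinates L = (0, 0), N = (1, 0), S = (0, 1).
1. Z lies on line SL with SZ:ZL = 4:5 ⇒ Z = (0, 5/9)
2. V is the centroid of triangle NLS ⇒ V = (1/3, 1/3)
through V parallel to ZN: direction (1, -5/9); meets ZL at T = (0, 14/27)
T = Z + t·(L−Z) with t = 1/15

t = 1/15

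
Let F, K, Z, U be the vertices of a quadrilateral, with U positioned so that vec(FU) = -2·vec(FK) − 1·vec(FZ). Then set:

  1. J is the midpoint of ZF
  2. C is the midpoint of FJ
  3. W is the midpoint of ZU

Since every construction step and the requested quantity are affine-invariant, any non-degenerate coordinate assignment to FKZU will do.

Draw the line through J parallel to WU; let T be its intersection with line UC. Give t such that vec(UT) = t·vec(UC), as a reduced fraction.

t = 2/3

Set F = (0, 0), K = (1, 0), Z = (0, 1), U = (-2, -1); any affine frame gives the same invariant.
1. J is the midpoint of ZF ⇒ J = (0, 1/2)
2. C is the midpoint of FJ ⇒ C = (0, 1/4)
3. W is the midpoint of ZU ⇒ W = (-1, 0)
through J parallel to WU: direction (-1, -1); meets UC at T = (-2/3, -1/6)
T = U + t·(C−U) with t = 2/3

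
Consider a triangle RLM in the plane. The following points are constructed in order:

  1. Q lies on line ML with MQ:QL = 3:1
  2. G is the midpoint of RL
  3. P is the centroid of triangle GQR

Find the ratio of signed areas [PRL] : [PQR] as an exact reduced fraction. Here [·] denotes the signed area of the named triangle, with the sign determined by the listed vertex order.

[PRL]:[PQR] = 2

Work in coordinates with R = (0, 0), L = (1, 0), M = (0, 1).
1. Q lies on line ML with MQ:QL = 3:1 ⇒ Q = (3/4, 1/4)
2. G is the midpoint of RL ⇒ G = (1/2, 0)
3. P is the centroid of triangle GQR ⇒ P = (5/12, 1/12)
2·[PRL] = 1/12, 2·[PQR] = 1/24
[PRL]:[PQR] = 1/12:1/24 = 2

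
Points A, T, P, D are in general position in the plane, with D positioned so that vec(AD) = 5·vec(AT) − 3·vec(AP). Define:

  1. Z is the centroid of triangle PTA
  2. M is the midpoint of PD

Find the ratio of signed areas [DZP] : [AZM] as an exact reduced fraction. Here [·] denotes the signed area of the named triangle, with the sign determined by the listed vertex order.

[DZP]:[AZM] = 12/7

Work in coordinates with A = (0, 0), T = (1, 0), P = (0, 1), D = (5, -3).
1. Z is the centroid of triangle PTA ⇒ Z = (1/3, 1/3)
2. M is the midpoint of PD ⇒ M = (5/2, -1)
2·[DZP] = -2, 2·[AZM] = -7/6
[DZP]:[AZM] = -2:-7/6 = 12/7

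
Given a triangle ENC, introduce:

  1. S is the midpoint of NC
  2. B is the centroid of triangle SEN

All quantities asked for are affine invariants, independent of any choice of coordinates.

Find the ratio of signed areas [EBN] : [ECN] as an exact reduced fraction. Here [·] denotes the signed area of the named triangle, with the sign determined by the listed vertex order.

[EBN]:[ECN] = 1/6

Assign E = (0, 0), N = (1, 0), C = (0, 1) — the answer is frame-independent, so this choice is without loss of generality.
1. S is the midpoint of NC ⇒ S = (1/2, 1/2)
2. B is the centroid of triangle SEN ⇒ B = (1/2, 1/6)
2·[EBN] = -1/6, 2·[ECN] = -1
[EBN]:[ECN] = -1/6:-1 = 1/6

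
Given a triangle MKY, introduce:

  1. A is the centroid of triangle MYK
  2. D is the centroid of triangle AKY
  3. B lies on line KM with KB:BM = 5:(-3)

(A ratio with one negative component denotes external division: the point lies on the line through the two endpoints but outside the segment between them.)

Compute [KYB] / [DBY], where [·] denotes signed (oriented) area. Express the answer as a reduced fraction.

[KYB]:[DBY] = -45/23

Choose coordinates M = (0, 0), K = (1, 0), Y = (0, 1).
1. A is the centroid of triangle MYK ⇒ A = (1/3, 1/3)
2. D is the centroid of triangle AKY ⇒ D = (4/9, 4/9)
3. B lies on line KM with KB:BM = 5:(-3) ⇒ B = (-3/2, 0)
2·[KYB] = 5/2, 2·[DBY] = -23/18
[KYB]:[DBY] = 5/2:-23/18 = -45/23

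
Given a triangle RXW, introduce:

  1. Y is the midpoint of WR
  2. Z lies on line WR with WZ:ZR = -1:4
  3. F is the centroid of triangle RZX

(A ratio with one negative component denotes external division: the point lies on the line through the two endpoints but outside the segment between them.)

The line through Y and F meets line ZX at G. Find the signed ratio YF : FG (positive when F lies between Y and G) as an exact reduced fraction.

Set R = (0, 0), X = (1, 0), W = (0, 1); any affine frame gives the same invariant.
1. Y is the midpoint of WR ⇒ Y = (0, 1/2)
2. Z lies on line WR with WZ:ZR = -1:4 ⇒ Z = (0, 4/3)
3. F is the centroid of triangle RZX ⇒ F = (1/3, 4/9)
line YF meets ZX at G = (5/7, 8/21)
F = Y + t·(G−Y) with t = 7/15, so YF:FG = 7/15:8/15

YF:FG = 7/8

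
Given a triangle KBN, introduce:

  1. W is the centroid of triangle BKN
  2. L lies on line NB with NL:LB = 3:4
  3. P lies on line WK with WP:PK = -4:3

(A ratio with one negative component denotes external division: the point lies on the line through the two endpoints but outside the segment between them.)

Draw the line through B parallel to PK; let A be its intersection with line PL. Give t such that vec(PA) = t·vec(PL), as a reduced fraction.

t = -7

Set K = (0, 0), B = (1, 0), N = (0, 1); any affine frame gives the same invariant.
1. W is the centroid of triangle BKN ⇒ W = (1/3, 1/3)
2. L lies on line NB with NL:LB = 3:4 ⇒ L = (3/7, 4/7)
3. P lies on line WK with WP:PK = -4:3 ⇒ P = (-1, -1)
through B parallel to PK: direction (1, 1); meets PL at A = (-11, -12)
A = P + t·(L−P) with t = -7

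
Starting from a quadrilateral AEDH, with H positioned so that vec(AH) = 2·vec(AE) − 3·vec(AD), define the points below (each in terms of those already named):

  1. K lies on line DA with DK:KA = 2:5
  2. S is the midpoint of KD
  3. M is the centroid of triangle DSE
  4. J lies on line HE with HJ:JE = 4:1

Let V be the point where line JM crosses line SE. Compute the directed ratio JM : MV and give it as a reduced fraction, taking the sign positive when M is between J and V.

JM:MV = -10

Assign A = (0, 0), E = (1, 0), D = (0, 1), H = (2, -3) — the answer is frame-independent, so this choice is without loss of generality.
1. K lies on line DA with DK:KA = 2:5 ⇒ K = (0, 5/7)
2. S is the midpoint of KD ⇒ S = (0, 6/7)
3. M is the centroid of triangle DSE ⇒ M = (1/3, 13/21)
4. J lies on line HE with HJ:JE = 4:1 ⇒ J = (6/5, -3/5)
line JM meets SE at V = (21/50, 87/175)
M = J + t·(V−J) with t = 10/9, so JM:MV = 10/9:-1/9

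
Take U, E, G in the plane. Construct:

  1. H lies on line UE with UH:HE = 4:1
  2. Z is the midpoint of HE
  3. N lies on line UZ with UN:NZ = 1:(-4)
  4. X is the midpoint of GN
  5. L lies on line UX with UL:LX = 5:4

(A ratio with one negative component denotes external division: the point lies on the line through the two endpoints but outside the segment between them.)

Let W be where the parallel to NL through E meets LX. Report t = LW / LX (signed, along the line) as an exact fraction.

t = -65/12

Work in coordinates with U = (0, 0), E = (1, 0), G = (0, 1).
1. H lies on line UE with UH:HE = 4:1 ⇒ H = (4/5, 0)
2. Z is the midpoint of HE ⇒ Z = (9/10, 0)
3. N lies on line UZ with UN:NZ = 1:(-4) ⇒ N = (-3/10, 0)
4. X is the midpoint of GN ⇒ X = (-3/20, 1/2)
5. L lies on line UX with UL:LX = 5:4 ⇒ L = (-1/12, 5/18)
through E parallel to NL: direction (13/60, 5/18); meets LX at W = (5/18, -25/27)
W = L + t·(X−L) with t = -65/12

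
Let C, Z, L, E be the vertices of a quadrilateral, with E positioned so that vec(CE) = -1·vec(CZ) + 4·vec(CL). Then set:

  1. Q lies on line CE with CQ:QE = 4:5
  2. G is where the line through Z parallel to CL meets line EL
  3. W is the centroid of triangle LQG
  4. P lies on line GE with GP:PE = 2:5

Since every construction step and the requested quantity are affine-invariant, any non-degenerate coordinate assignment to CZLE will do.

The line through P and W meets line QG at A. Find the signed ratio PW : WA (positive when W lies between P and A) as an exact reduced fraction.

PW:WA = 5/7

Assign C = (0, 0), Z = (1, 0), L = (0, 1), E = (-1, 4) — the answer is frame-independent, so this choice is without loss of generality.
1. Q lies on line CE with CQ:QE = 4:5 ⇒ Q = (-4/9, 16/9)
2. G is where the line through Z parallel to CL meets line EL ⇒ G = (1, -2)
3. W is the centroid of triangle LQG ⇒ W = (5/27, 7/27)
4. P lies on line GE with GP:PE = 2:5 ⇒ P = (3/7, -2/7)
line PW meets QG at A = (-7/45, 46/45)
W = P + t·(A−P) with t = 5/12, so PW:WA = 5/12:7/12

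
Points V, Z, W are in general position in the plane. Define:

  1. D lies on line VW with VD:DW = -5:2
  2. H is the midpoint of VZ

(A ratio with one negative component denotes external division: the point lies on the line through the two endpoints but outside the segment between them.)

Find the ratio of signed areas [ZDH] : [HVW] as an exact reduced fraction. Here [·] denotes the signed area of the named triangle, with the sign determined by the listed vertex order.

Work in coordinates with V = (0, 0), Z = (1, 0), W = (0, 1).
1. D lies on line VW with VD:DW = -5:2 ⇒ D = (0, 5/3)
2. H is the midpoint of VZ ⇒ H = (1/2, 0)
2·[ZDH] = 5/6, 2·[HVW] = -1/2
[ZDH]:[HVW] = 5/6:-1/2 = -5/3

[ZDH]:[HVW] = -5/3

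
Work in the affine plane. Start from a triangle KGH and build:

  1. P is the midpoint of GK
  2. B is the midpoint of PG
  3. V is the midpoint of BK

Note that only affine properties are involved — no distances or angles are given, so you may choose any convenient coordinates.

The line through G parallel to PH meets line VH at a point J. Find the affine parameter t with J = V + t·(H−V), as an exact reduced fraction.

Assign K = (0, 0), G = (1, 0), H = (0, 1) — the answer is frame-independent, so this choice is without loss of generality.
1. P is the midpoint of GK ⇒ P = (1/2, 0)
2. B is the midpoint of PG ⇒ B = (3/4, 0)
3. V is the midpoint of BK ⇒ V = (3/8, 0)
through G parallel to PH: direction (-1/2, 1); meets VH at J = (-3/2, 5)
J = V + t·(H−V) with t = 5

t = 5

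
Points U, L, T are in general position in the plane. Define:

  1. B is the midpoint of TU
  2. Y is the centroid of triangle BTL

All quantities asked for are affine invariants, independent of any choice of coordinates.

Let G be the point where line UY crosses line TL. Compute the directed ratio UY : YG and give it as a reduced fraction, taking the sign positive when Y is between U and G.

UY:YG = 5

Assign U = (0, 0), L = (1, 0), T = (0, 1) — the answer is frame-independent, so this choice is without loss of generality.
1. B is the midpoint of TU ⇒ B = (0, 1/2)
2. Y is the centroid of triangle BTL ⇒ Y = (1/3, 1/2)
line UY meets TL at G = (2/5, 3/5)
Y = U + t·(G−U) with t = 5/6, so UY:YG = 5/6:1/6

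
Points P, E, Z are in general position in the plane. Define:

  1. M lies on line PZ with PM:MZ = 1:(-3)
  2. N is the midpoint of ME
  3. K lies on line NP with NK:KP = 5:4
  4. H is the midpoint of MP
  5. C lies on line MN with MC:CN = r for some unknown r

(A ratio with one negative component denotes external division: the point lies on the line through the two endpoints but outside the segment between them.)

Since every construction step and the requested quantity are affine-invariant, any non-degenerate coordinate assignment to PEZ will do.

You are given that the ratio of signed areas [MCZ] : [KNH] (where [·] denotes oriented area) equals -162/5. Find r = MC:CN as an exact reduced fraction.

Choose coordinates P = (0, 0), E = (1, 0), Z = (0, 1).
1. M lies on line PZ with PM:MZ = 1:(-3) ⇒ M = (0, -1/2)
2. N is the midpoint of ME ⇒ N = (1/2, -1/4)
3. K lies on line NP with NK:KP = 5:4 ⇒ K = (2/9, -1/9)
4. H is the midpoint of MP ⇒ H = (0, -1/4)
5. With MC:CN = r, write λ = r/(r+1) so C = M + λ·(N−M); C is affine-linear in λ
Every point depending on C is an affine combination of C and λ-independent points, so each such coordinate is linear in λ; the λ² term in each signed area is a multiple of (N−M)×(N−M) = 0, so 2·[MCZ] and 2·[KNH] are each linear in λ. Evaluating at λ=0 and λ=1:
  2·[MCZ] = 3/4·λ,   2·[KNH] = -5/72
So [MCZ]:[KNH] = (3/4·λ) / (-5/72). Setting this equal to -162/5:
  3/4·λ = -162/5·(-5/72)  ⇒  λ = 3
Then r = λ/(1−λ) = (3)/(-2) = -3/2. Check: with r = -3/2, C = (3/2, 1/4) and [MCZ]:[KNH] = -162/5 as required.

r = -3/2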